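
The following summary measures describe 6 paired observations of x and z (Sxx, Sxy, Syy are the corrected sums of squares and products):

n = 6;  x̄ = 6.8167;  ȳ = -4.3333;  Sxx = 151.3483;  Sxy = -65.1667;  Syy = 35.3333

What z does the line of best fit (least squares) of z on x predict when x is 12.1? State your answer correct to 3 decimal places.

b = Sxy/Sxx = -65.1667/151.3483 = -0.430574
a = ȳ − b·x̄ = -4.3333 − (-0.430574)·6.8167 = -1.398204
ŷ(12.1) = a + b·12.1 = -1.398204 + (-0.430574)·12.1 = -6.608154

-6.608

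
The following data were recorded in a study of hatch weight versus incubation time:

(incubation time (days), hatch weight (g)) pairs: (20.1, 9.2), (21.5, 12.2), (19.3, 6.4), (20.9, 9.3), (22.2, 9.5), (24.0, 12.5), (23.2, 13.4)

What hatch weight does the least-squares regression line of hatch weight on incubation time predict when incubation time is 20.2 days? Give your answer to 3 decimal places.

8.608

n = 7, Σx = 151.2, Σy = 72.5, Σxy = 1586.89, Σx² = 3282.64
Sxx = Σx² − (Σx)²/n = 3282.64 − 3265.92 = 16.72
Sxy = Σxy − (Σx)(Σy)/n = 1586.89 − 1566 = 20.89
b = Sxy/Sxx = 20.89/16.72 = 1.249402
a = ȳ − b·x̄ = 10.357143 − 1.249402·21.6 = -16.629938
ŷ(20.2) = a + b·20.2 = -16.629938 + 1.249402·20.2 = 8.607980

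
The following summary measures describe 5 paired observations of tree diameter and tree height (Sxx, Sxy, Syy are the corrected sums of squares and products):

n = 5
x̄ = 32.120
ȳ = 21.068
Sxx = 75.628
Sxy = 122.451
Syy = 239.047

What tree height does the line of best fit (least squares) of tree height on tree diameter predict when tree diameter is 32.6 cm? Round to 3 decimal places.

b = Sxy/Sxx = 122.451/75.628 = 1.619123
a = ȳ − b·x̄ = 21.068 − 1.619123·32.12 = -30.938216
ŷ(32.6) = a + b·32.6 = -30.938216 + 1.619123·32.6 = 21.845179

21.845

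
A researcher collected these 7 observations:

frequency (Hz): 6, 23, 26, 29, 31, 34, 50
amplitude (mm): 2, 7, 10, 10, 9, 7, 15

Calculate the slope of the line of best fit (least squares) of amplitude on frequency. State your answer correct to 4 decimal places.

n = 7, Σx = 199, Σy = 60, Σxy = 1990, Σx² = 6699
Sxx = Σx² − (Σx)²/n = 6699 − 5657.285714 = 1041.714286
Sxy = Σxy − (Σx)(Σy)/n = 1990 − 1705.714286 = 284.285714
b = Sxy/Sxx = 284.285714/1041.714286 = 0.272902

0.2729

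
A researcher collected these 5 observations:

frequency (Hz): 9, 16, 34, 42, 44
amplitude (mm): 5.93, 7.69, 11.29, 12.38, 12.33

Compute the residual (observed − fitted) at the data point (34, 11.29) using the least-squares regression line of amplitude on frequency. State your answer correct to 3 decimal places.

n = 5, Σx = 145, Σy = 49.62, Σxy = 1622.75, Σx² = 5193
Sxx = Σx² − (Σx)²/n = 5193 − 4205 = 988
Sxy = Σxy − (Σx)(Σy)/n = 1622.75 − 1438.98 = 183.77
b = Sxy/Sxx = 183.77/988 = 0.186002
a = ȳ − b·x̄ = 9.924 − 0.186002·29 = 4.529941
ŷ(34) = 4.529941 + 0.186002·34 = 10.854010
residual = y − ŷ = 11.29 − 10.854010 = 0.435990

0.436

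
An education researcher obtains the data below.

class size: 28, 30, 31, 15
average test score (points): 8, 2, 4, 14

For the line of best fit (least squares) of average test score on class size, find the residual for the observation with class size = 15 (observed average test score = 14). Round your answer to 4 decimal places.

-0.2892

n = 4, Σx = 104, Σy = 28, Σxy = 618, Σx² = 2870
Sxx = Σx² − (Σx)²/n = 2870 − 2704 = 166
Sxy = Σxy − (Σx)(Σy)/n = 618 − 728 = -110
b = Sxy/Sxx = -110/166 = -0.662651
a = ȳ − b·x̄ = 7 − (-0.662651)·26 = 24.228916
ŷ(15) = 24.228916 + (-0.662651)·15 = 14.289157
residual = y − ŷ = 14 − 14.289157 = -0.289157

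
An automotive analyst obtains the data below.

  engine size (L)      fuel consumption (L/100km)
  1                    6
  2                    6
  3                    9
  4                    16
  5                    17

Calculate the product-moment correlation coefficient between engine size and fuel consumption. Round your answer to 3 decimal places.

0.944

n = 5, Σx = 15, Σy = 54, Σxy = 194, Σx² = 55, Σy² = 698
Sxx = Σx² − (Σx)²/n = 55 − 45 = 10
Sxy = Σxy − (Σx)(Σy)/n = 194 − 162 = 32
Syy = Σy² − (Σy)²/n = 698 − 583.2 = 114.8
r = Sxy/√(Sxx·Syy) = 32/√(1148) = 32/33.882149 = 0.944450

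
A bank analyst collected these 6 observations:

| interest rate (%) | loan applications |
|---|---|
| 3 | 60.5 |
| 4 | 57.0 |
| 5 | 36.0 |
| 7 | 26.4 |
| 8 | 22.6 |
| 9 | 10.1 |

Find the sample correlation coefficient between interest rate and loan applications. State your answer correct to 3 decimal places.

n = 6, Σx = 36, Σy = 212.6, Σxy = 1046, Σx² = 244, Σy² = 9514.98
Sxx = Σx² − (Σx)²/n = 244 − 216 = 28
Sxy = Σxy − (Σx)(Σy)/n = 1046 − 1275.6 = -229.6
Syy = Σy² − (Σy)²/n = 9514.98 − 7533.126667 = 1981.853333
r = Sxy/√(Sxx·Syy) = -229.6/√(55491.893333) = -229.6/235.567174 = -0.974669

-0.975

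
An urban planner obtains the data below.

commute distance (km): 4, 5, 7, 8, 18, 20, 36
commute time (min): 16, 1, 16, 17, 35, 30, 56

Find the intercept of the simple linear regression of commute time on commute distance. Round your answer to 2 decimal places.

4.02

n = 7, Σx = 98, Σy = 171, Σxy = 3563, Σx² = 2174
Sxx = Σx² − (Σx)²/n = 2174 − 1372 = 802
Sxy = Σxy − (Σx)(Σy)/n = 3563 − 2394 = 1169
b = Sxy/Sxx = 1169/802 = 1.457606
a = ȳ − b·x̄ = 24.428571 − 1.457606·14 = 4.022088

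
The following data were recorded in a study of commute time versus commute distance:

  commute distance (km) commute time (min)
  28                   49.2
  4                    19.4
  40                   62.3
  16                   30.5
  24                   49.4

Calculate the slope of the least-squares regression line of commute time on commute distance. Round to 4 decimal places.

n = 5, Σx = 112, Σy = 210.8, Σxy = 5620.8, Σx² = 3232
Sxx = Σx² − (Σx)²/n = 3232 − 2508.8 = 723.2
Sxy = Σxy − (Σx)(Σy)/n = 5620.8 − 4721.92 = 898.88
b = Sxy/Sxx = 898.88/723.2 = 1.242920

1.2429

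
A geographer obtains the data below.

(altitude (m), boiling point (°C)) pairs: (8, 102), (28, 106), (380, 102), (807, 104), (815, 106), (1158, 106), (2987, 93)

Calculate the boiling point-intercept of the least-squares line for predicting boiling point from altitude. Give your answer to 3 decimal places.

105.772

n = 7, Σx = 6183, Σy = 719, Σxy = 613401, Σx² = 11723855
Sxx = Σx² − (Σx)²/n = 11723855 − 5461355.571429 = 6262499.428571
Sxy = Σxy − (Σx)(Σy)/n = 613401 − 635082.428571 = -21681.428571
b = Sxy/Sxx = -21681.428571/6262499.428571 = -0.003462
a = ȳ − b·x̄ = 102.714286 − (-0.003462)·883.285714 = 105.772313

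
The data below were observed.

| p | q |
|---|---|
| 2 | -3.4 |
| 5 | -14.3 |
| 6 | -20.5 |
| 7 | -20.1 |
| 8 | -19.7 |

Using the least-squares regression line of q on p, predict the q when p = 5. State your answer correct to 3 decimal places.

-13.823

n = 5, Σx = 28, Σy = -78, Σxy = -499.6, Σx² = 178
Sxx = Σx² − (Σx)²/n = 178 − 156.8 = 21.2
Sxy = Σxy − (Σx)(Σy)/n = -499.6 − (-436.8) = -62.8
b = Sxy/Sxx = -62.8/21.2 = -2.962264
a = ȳ − b·x̄ = -15.6 − (-2.962264)·5.6 = 0.988679
ŷ(5) = a + b·5 = 0.988679 + (-2.962264)·5 = -13.822642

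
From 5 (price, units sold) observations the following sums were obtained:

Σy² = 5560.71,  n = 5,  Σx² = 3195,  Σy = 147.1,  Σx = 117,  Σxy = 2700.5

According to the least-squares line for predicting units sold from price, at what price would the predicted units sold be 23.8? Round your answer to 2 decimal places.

26.86

Sxx = Σx² − (Σx)²/n = 3195 − 2737.8 = 457.2
Sxy = Σxy − (Σx)(Σy)/n = 2700.5 − 3442.14 = -741.64
b = Sxy/Sxx = -741.64/457.2 = -1.622135
a = ȳ − b·x̄ = 29.42 − (-1.622135)·23.4 = 67.377953
Set a + b·x = 23.8: x = (23.8 − 67.377953) / (-1.622135) = 26.864570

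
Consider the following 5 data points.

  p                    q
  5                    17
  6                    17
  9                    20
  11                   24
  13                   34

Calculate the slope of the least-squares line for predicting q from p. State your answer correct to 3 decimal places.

1.951

n = 5, Σx = 44, Σy = 112, Σxy = 1073, Σx² = 432
Sxx = Σx² − (Σx)²/n = 432 − 387.2 = 44.8
Sxy = Σxy − (Σx)(Σy)/n = 1073 − 985.6 = 87.4
b = Sxy/Sxx = 87.4/44.8 = 1.950893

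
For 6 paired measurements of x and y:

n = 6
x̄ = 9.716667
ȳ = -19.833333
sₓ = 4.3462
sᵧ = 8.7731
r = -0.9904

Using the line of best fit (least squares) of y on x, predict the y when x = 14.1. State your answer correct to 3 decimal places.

b = r · sᵧ/sₓ = -0.9904 · 8.7731/4.3462 = -1.999190
a = ȳ − b·x̄ = -19.833333 − (-1.999190)·9.716667 = -0.407872
ŷ(14.1) = a + b·14.1 = -0.407872 + (-1.999190)·14.1 = -28.596447

-28.596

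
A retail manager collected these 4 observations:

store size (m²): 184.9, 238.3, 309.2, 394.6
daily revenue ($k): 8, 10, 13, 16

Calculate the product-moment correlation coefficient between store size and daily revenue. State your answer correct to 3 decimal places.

0.999

n = 4, Σx = 1127, Σy = 47, Σxy = 14195.4, Σx² = 342288.7, Σy² = 589
Sxx = Σx² − (Σx)²/n = 342288.7 − 317532.25 = 24756.45
Sxy = Σxy − (Σx)(Σy)/n = 14195.4 − 13242.25 = 953.15
Syy = Σy² − (Σy)²/n = 589 − 552.25 = 36.75
r = Sxy/√(Sxx·Syy) = 953.15/√(909799.5375) = 953.15/953.834125 = 0.999283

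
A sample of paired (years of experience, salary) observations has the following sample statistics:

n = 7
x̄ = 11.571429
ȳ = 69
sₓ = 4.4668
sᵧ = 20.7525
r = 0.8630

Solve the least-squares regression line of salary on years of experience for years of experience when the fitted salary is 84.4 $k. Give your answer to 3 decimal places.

b = r · sᵧ/sₓ = 0.863 · 20.7525/4.4668 = 4.009449
a = ȳ − b·x̄ = 69 − 4.009449·11.571429 = 22.604944
Set a + b·x = 84.4: x = (84.4 − 22.604944) / 4.009449 = 15.412356

15.412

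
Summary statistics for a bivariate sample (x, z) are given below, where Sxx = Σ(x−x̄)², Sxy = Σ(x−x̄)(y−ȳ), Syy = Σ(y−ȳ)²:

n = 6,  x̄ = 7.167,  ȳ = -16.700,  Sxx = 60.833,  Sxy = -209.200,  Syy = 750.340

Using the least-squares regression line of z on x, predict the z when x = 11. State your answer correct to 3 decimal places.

-29.881

b = Sxy/Sxx = -209.2/60.833 = -3.438923
a = ȳ − b·x̄ = -16.7 − (-3.438923)·7.167 = 7.946761
ŷ(11) = a + b·11 = 7.946761 + (-3.438923)·11 = -29.881392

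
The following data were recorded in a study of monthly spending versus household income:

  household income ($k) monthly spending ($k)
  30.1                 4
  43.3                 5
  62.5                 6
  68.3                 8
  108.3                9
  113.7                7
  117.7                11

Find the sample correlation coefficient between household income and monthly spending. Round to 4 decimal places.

0.8521

n = 7, Σx = 543.9, Σy = 50, Σxy = 4323.6, Σx² = 49861.91, Σy² = 392
Sxx = Σx² − (Σx)²/n = 49861.91 − 42261.03 = 7600.88
Sxy = Σxy − (Σx)(Σy)/n = 4323.6 − 3885 = 438.6
Syy = Σy² − (Σy)²/n = 392 − 357.142857 = 34.857143
r = Sxy/√(Sxx·Syy) = 438.6/√(264944.96) = 438.6/514.728045 = 0.852100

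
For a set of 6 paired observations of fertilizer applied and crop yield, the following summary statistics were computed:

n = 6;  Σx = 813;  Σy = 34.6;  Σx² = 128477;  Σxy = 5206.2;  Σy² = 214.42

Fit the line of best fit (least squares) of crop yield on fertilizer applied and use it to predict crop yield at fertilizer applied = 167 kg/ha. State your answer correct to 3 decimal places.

6.657

Sxx = Σx² − (Σx)²/n = 128477 − 110161.5 = 18315.5
Sxy = Σxy − (Σx)(Σy)/n = 5206.2 − 4688.3 = 517.9
b = Sxy/Sxx = 517.9/18315.5 = 0.028277
a = ȳ − b·x̄ = 5.766667 − 0.028277·135.5 = 1.935188
ŷ(167) = a + b·167 = 1.935188 + 0.028277·167 = 6.657379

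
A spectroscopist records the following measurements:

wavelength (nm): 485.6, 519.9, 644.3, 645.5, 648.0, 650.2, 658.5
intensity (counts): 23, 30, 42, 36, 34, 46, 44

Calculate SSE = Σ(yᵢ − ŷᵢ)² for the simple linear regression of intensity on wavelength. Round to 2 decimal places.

n = 7, Σx = 4252, Σy = 255, Σxy = 157979.6, Σx² = 2614182.4, Σy² = 9697
Sxx = Σx² − (Σx)²/n = 2614182.4 − 2582786.285714 = 31396.114286
Sxy = Σxy − (Σx)(Σy)/n = 157979.6 − 154894.285714 = 3085.314286
Syy = Σy² − (Σy)²/n = 9697 − 9289.285714 = 407.714286
b = Sxy/Sxx = 3085.314286/31396.114286 = 0.098271
SSE = Syy − b·Sxy = 407.714286 − 0.098271·3085.314286 = 104.518669

104.52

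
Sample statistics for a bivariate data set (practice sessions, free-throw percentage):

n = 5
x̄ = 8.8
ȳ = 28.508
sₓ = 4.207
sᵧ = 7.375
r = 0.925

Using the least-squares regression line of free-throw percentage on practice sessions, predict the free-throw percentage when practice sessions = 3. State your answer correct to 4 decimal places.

b = r · sᵧ/sₓ = 0.925 · 7.375/4.207 = 1.621553
a = ȳ − b·x̄ = 28.508 − 1.621553·8.8 = 14.238330
ŷ(3) = a + b·3 = 14.238330 + 1.621553·3 = 19.102990

19.1030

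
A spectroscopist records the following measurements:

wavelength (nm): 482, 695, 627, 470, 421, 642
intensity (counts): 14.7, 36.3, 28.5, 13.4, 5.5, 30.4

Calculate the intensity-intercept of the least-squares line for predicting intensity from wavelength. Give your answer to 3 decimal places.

n = 6, Σx = 3337, Σy = 128.8, Σxy = 78313.7, Σx² = 1918783
Sxx = Σx² − (Σx)²/n = 1918783 − 1855928.166667 = 62854.833333
Sxy = Σxy − (Σx)(Σy)/n = 78313.7 − 71634.266667 = 6679.433333
b = Sxy/Sxx = 6679.433333/62854.833333 = 0.106268
a = ȳ − b·x̄ = 21.466667 − 0.106268·556.166667 = -37.635839

-37.636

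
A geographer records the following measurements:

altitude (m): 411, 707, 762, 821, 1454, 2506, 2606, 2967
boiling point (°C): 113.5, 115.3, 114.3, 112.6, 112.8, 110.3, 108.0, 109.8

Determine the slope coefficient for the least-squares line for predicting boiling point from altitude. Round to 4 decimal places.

-0.0022

n = 8, Σx = 12234, Σy = 896.6, Σxy = 1355354.4, Σx² = 25911932
Sxx = Σx² − (Σx)²/n = 25911932 − 18708844.5 = 7203087.5
Sxy = Σxy − (Σx)(Σy)/n = 1355354.4 − 1371125.55 = -15771.15
b = Sxy/Sxx = -15771.15/7203087.5 = -0.002189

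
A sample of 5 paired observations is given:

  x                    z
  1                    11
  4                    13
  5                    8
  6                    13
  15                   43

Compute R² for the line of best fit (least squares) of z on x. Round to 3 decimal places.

n = 5, Σx = 31, Σy = 88, Σxy = 826, Σx² = 303, Σy² = 2372
Sxx = Σx² − (Σx)²/n = 303 − 192.2 = 110.8
Sxy = Σxy − (Σx)(Σy)/n = 826 − 545.6 = 280.4
Syy = Σy² − (Σy)²/n = 2372 − 1548.8 = 823.2
R² = Sxy²/(Sxx·Syy) = (280.4)²/(110.8·823.2) = 0.862007

0.862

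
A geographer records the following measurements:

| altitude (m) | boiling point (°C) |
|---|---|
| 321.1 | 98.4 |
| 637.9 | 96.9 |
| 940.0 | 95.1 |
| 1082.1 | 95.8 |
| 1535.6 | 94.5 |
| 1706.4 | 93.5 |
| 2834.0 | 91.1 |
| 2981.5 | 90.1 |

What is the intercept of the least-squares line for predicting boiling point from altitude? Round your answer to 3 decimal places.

n = 8, Σx = 12038.6, Σy = 755.4, Σxy = 1117941.08, Σx² = 24755328.6
Sxx = Σx² − (Σx)²/n = 24755328.6 − 18115986.245 = 6639342.355
Sxy = Σxy − (Σx)(Σy)/n = 1117941.08 − 1136744.805 = -18803.725
b = Sxy/Sxx = -18803.725/6639342.355 = -0.002832
a = ȳ − b·x̄ = 94.425 − (-0.002832)·1504.825 = 98.686915

98.687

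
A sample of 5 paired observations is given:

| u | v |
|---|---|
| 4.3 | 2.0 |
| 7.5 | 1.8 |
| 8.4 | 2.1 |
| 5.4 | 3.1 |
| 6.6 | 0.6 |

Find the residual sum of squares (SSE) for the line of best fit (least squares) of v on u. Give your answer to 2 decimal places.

3.01

n = 5, Σx = 32.2, Σy = 9.6, Σxy = 60.44, Σx² = 218.02, Σy² = 21.62
Sxx = Σx² − (Σx)²/n = 218.02 − 207.368 = 10.652
Sxy = Σxy − (Σx)(Σy)/n = 60.44 − 61.824 = -1.384
Syy = Σy² − (Σy)²/n = 21.62 − 18.432 = 3.188
b = Sxy/Sxx = -1.384/10.652 = -0.129929
SSE = Syy − b·Sxy = 3.188 − (-0.129929)·(-1.384) = 3.008179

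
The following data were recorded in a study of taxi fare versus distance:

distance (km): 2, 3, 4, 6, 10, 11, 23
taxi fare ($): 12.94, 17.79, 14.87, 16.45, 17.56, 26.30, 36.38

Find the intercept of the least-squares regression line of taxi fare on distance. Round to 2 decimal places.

11.31

n = 7, Σx = 59, Σy = 142.29, Σxy = 1539.07, Σx² = 815
Sxx = Σx² − (Σx)²/n = 815 − 497.285714 = 317.714286
Sxy = Σxy − (Σx)(Σy)/n = 1539.07 − 1199.301429 = 339.768571
b = Sxy/Sxx = 339.768571/317.714286 = 1.069415
a = ȳ − b·x̄ = 20.327143 − 1.069415·8.428571 = 11.313498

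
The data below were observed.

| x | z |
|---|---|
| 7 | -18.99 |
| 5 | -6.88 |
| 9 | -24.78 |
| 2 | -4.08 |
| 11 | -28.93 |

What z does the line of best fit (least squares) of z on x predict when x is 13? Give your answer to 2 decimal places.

-35.52

n = 5, Σx = 34, Σy = -83.66, Σxy = -716.74, Σx² = 280
Sxx = Σx² − (Σx)²/n = 280 − 231.2 = 48.8
Sxy = Σxy − (Σx)(Σy)/n = -716.74 − (-568.888) = -147.852
b = Sxy/Sxx = -147.852/48.8 = -3.029754
a = ȳ − b·x̄ = -16.732 − (-3.029754)·6.8 = 3.870328
ŷ(13) = a + b·13 = 3.870328 + (-3.029754)·13 = -35.516475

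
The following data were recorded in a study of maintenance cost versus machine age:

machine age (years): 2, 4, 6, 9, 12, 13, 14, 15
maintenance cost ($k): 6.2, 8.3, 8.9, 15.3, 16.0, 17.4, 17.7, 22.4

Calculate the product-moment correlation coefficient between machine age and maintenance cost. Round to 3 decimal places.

n = 8, Σx = 75, Σy = 112.2, Σxy = 1238.7, Σx² = 871, Σy² = 1794.44
Sxx = Σx² − (Σx)²/n = 871 − 703.125 = 167.875
Sxy = Σxy − (Σx)(Σy)/n = 1238.7 − 1051.875 = 186.825
Syy = Σy² − (Σy)²/n = 1794.44 − 1573.605 = 220.835
r = Sxy/√(Sxx·Syy) = 186.825/√(37072.675625) = 186.825/192.542659 = 0.970304

0.970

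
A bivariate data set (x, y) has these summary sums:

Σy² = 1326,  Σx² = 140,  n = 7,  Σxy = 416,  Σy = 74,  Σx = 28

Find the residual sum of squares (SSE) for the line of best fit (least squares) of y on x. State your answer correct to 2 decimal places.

Sxx = Σx² − (Σx)²/n = 140 − 112 = 28
Sxy = Σxy − (Σx)(Σy)/n = 416 − 296 = 120
Syy = Σy² − (Σy)²/n = 1326 − 782.285714 = 543.714286
b = Sxy/Sxx = 120/28 = 4.285714
SSE = Syy − b·Sxy = 543.714286 − 4.285714·120 = 29.428571

29.43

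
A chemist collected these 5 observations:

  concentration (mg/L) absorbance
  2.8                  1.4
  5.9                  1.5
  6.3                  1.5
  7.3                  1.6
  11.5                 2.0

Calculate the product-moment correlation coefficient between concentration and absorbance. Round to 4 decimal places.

n = 5, Σx = 33.8, Σy = 8, Σxy = 56.9, Σx² = 267.88, Σy² = 13.02
Sxx = Σx² − (Σx)²/n = 267.88 − 228.488 = 39.392
Sxy = Σxy − (Σx)(Σy)/n = 56.9 − 54.08 = 2.82
Syy = Σy² − (Σy)²/n = 13.02 − 12.8 = 0.22
r = Sxy/√(Sxx·Syy) = 2.82/√(8.66624) = 2.82/2.943848 = 0.957930

0.9579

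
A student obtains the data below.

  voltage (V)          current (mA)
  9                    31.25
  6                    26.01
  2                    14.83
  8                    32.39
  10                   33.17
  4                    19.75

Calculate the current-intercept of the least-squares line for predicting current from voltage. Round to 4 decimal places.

n = 6, Σx = 39, Σy = 157.4, Σxy = 1136.79, Σx² = 301
Sxx = Σx² − (Σx)²/n = 301 − 253.5 = 47.5
Sxy = Σxy − (Σx)(Σy)/n = 1136.79 − 1023.1 = 113.69
b = Sxy/Sxx = 113.69/47.5 = 2.393474
a = ȳ − b·x̄ = 26.233333 − 2.393474·6.5 = 10.675754

10.6758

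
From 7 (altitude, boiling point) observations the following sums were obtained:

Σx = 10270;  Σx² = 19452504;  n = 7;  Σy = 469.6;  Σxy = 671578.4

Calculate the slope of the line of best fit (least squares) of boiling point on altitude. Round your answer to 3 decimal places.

Sxx = Σx² − (Σx)²/n = 19452504 − 15067557.142857 = 4384946.857143
Sxy = Σxy − (Σx)(Σy)/n = 671578.4 − 688970.285714 = -17391.885714
b = Sxy/Sxx = -17391.885714/4384946.857143 = -0.003966

-0.004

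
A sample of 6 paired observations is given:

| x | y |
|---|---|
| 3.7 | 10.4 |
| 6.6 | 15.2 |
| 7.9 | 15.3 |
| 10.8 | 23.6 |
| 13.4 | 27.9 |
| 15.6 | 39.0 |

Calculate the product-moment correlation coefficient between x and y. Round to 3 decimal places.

0.972

n = 6, Σx = 58, Σy = 131.4, Σxy = 1496.81, Σx² = 659.22, Σy² = 3429.66
Sxx = Σx² − (Σx)²/n = 659.22 − 560.666667 = 98.553333
Sxy = Σxy − (Σx)(Σy)/n = 1496.81 − 1270.2 = 226.61
Syy = Σy² − (Σy)²/n = 3429.66 − 2877.66 = 552
r = Sxy/√(Sxx·Syy) = 226.61/√(54401.44) = 226.61/233.241163 = 0.971570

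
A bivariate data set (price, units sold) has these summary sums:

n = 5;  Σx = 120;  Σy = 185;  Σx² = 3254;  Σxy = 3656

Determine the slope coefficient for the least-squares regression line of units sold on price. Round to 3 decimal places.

-2.096

Sxx = Σx² − (Σx)²/n = 3254 − 2880 = 374
Sxy = Σxy − (Σx)(Σy)/n = 3656 − 4440 = -784
b = Sxy/Sxx = -784/374 = -2.096257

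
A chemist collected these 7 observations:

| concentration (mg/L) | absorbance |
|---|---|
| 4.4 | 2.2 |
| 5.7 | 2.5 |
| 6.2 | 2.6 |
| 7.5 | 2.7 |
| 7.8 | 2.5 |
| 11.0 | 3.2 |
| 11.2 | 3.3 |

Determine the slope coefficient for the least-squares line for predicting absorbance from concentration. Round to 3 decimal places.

n = 7, Σx = 53.8, Σy = 19, Σxy = 151.96, Σx² = 453.82
Sxx = Σx² − (Σx)²/n = 453.82 − 413.491429 = 40.328571
Sxy = Σxy − (Σx)(Σy)/n = 151.96 − 146.028571 = 5.931429
b = Sxy/Sxx = 5.931429/40.328571 = 0.147078

0.147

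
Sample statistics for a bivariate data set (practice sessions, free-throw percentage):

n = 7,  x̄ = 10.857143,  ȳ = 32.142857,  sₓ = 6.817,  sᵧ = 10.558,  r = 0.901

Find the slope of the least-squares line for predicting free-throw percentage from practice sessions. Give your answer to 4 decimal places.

b = r · sᵧ/sₓ = 0.901 · 10.558/6.817 = 1.395446

1.3954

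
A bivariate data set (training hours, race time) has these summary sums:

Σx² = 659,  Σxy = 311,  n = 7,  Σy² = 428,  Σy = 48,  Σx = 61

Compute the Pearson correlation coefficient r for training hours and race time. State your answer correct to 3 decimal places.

Sxx = Σx² − (Σx)²/n = 659 − 531.571429 = 127.428571
Sxy = Σxy − (Σx)(Σy)/n = 311 − 418.285714 = -107.285714
Syy = Σy² − (Σy)²/n = 428 − 329.142857 = 98.857143
r = Sxy/√(Sxx·Syy) = -107.285714/√(12597.224490) = -107.285714/112.237358 = -0.955882

-0.956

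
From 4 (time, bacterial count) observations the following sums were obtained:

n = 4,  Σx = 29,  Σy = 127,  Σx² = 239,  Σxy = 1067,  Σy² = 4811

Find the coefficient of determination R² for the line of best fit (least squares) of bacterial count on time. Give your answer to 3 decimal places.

Sxx = Σx² − (Σx)²/n = 239 − 210.25 = 28.75
Sxy = Σxy − (Σx)(Σy)/n = 1067 − 920.75 = 146.25
Syy = Σy² − (Σy)²/n = 4811 − 4032.25 = 778.75
R² = Sxy²/(Sxx·Syy) = (146.25)²/(28.75·778.75) = 0.955335

0.955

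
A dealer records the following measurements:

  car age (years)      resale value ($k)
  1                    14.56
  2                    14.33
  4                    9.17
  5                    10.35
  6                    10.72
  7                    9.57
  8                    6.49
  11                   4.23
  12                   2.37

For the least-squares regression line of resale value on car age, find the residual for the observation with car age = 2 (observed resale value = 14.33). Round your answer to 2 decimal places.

0.74

n = 9, Σx = 56, Σy = 81.79, Σxy = 389.85, Σx² = 460
Sxx = Σx² − (Σx)²/n = 460 − 348.444444 = 111.555556
Sxy = Σxy − (Σx)(Σy)/n = 389.85 − 508.915556 = -119.065556
b = Sxy/Sxx = -119.065556/111.555556 = -1.067321
a = ȳ − b·x̄ = 9.087778 − (-1.067321)·6.222222 = 15.728884
ŷ(2) = 15.728884 + (-1.067321)·2 = 13.594243
residual = y − ŷ = 14.33 − 13.594243 = 0.735757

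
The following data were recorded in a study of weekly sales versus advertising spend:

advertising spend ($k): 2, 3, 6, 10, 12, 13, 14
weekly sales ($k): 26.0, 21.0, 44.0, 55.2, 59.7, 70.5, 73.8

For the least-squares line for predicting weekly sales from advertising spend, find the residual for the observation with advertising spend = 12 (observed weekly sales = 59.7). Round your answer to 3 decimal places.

-4.533

n = 7, Σx = 60, Σy = 350.2, Σxy = 3597.1, Σx² = 658
Sxx = Σx² − (Σx)²/n = 658 − 514.285714 = 143.714286
Sxy = Σxy − (Σx)(Σy)/n = 3597.1 − 3001.714286 = 595.385714
b = Sxy/Sxx = 595.385714/143.714286 = 4.142843
a = ȳ − b·x̄ = 50.028571 − 4.142843·8.571429 = 14.518489
ŷ(12) = 14.518489 + 4.142843·12 = 64.232604
residual = y − ŷ = 59.7 − 64.232604 = -4.532604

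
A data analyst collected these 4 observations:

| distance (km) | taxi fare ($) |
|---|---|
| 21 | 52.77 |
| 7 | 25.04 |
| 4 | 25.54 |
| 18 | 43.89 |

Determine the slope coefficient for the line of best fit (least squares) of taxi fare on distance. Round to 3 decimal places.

n = 4, Σx = 50, Σy = 147.24, Σxy = 2175.63, Σx² = 830
Sxx = Σx² − (Σx)²/n = 830 − 625 = 205
Sxy = Σxy − (Σx)(Σy)/n = 2175.63 − 1840.5 = 335.13
b = Sxy/Sxx = 335.13/205 = 1.634780

1.635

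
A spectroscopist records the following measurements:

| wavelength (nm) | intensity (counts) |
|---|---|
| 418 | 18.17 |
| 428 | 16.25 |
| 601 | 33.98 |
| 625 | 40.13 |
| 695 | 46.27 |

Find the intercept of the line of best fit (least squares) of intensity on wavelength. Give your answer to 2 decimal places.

-27.93

n = 5, Σx = 2767, Σy = 154.8, Σxy = 92210.94, Σx² = 1592759
Sxx = Σx² − (Σx)²/n = 1592759 − 1531257.8 = 61501.2
Sxy = Σxy − (Σx)(Σy)/n = 92210.94 − 85666.32 = 6544.62
b = Sxy/Sxx = 6544.62/61501.2 = 0.106415
a = ȳ − b·x̄ = 30.96 − 0.106415·553.4 = -27.929789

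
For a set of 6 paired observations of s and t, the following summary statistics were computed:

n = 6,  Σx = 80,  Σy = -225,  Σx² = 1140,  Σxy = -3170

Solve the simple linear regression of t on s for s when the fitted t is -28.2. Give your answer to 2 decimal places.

9.32

Sxx = Σx² − (Σx)²/n = 1140 − 1066.666667 = 73.333333
Sxy = Σxy − (Σx)(Σy)/n = -3170 − (-3000) = -170
b = Sxy/Sxx = -170/73.333333 = -2.318182
a = ȳ − b·x̄ = -37.5 − (-2.318182)·13.333333 = -6.590909
Set a + b·x = -28.2: x = (-28.2 − (-6.590909)) / (-2.318182) = 9.321569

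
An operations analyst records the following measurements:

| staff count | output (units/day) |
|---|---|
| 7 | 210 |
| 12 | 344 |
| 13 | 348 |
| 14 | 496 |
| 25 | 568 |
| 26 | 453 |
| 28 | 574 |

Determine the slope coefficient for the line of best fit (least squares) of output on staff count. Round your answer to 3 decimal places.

13.799

n = 7, Σx = 125, Σy = 2993, Σxy = 59116, Σx² = 2643
Sxx = Σx² − (Σx)²/n = 2643 − 2232.142857 = 410.857143
Sxy = Σxy − (Σx)(Σy)/n = 59116 − 53446.428571 = 5669.571429
b = Sxy/Sxx = 5669.571429/410.857143 = 13.799374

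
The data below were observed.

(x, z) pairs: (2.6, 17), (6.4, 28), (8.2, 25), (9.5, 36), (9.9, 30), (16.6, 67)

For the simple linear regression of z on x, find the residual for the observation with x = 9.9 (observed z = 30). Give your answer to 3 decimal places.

-7.497

n = 6, Σx = 53.2, Σy = 203, Σxy = 2179.6, Σx² = 578.78
Sxx = Σx² − (Σx)²/n = 578.78 − 471.706667 = 107.073333
Sxy = Σxy − (Σx)(Σy)/n = 2179.6 − 1799.933333 = 379.666667
b = Sxy/Sxx = 379.666667/107.073333 = 3.545856
a = ȳ − b·x̄ = 33.833333 − 3.545856·8.866667 = 2.393406
ŷ(9.9) = 2.393406 + 3.545856·9.9 = 37.497385
residual = y − ŷ = 30 − 37.497385 = -7.497385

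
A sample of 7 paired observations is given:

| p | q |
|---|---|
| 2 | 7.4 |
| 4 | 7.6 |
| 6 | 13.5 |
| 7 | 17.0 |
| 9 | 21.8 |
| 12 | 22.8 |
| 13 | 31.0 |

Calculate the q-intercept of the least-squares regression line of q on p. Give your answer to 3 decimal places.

n = 7, Σx = 53, Σy = 121.1, Σxy = 1118, Σx² = 499
Sxx = Σx² − (Σx)²/n = 499 − 401.285714 = 97.714286
Sxy = Σxy − (Σx)(Σy)/n = 1118 − 916.9 = 201.1
b = Sxy/Sxx = 201.1/97.714286 = 2.058041
a = ȳ − b·x̄ = 17.3 − 2.058041·7.571429 = 1.717690

1.718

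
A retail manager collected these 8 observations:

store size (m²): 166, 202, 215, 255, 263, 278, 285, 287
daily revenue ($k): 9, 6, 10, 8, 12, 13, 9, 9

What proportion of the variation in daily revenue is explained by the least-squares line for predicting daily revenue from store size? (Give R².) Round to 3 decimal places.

n = 8, Σx = 1951, Σy = 76, Σxy = 18814, Σx² = 489657, Σy² = 756
Sxx = Σx² − (Σx)²/n = 489657 − 475800.125 = 13856.875
Sxy = Σxy − (Σx)(Σy)/n = 18814 − 18534.5 = 279.5
Syy = Σy² − (Σy)²/n = 756 − 722 = 34
R² = Sxy²/(Sxx·Syy) = (279.5)²/(13856.875·34) = 0.165813

0.166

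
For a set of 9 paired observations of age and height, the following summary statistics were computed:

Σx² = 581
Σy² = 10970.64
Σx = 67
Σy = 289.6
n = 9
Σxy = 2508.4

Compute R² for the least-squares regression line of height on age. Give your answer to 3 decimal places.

0.915

Sxx = Σx² − (Σx)²/n = 581 − 498.777778 = 82.222222
Sxy = Σxy − (Σx)(Σy)/n = 2508.4 − 2155.911111 = 352.488889
Syy = Σy² − (Σy)²/n = 10970.64 − 9318.684444 = 1651.955556
R² = Sxy²/(Sxx·Syy) = (352.488889)²/(82.222222·1651.955556) = 0.914752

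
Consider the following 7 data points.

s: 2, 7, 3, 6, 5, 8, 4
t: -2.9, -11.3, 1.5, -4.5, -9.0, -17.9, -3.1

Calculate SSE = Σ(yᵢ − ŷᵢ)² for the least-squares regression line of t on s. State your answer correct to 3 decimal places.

66.214

n = 7, Σx = 35, Σy = -47.2, Σxy = -308, Σx² = 203, Σy² = 569.62
Sxx = Σx² − (Σx)²/n = 203 − 175 = 28
Sxy = Σxy − (Σx)(Σy)/n = -308 − (-236) = -72
Syy = Σy² − (Σy)²/n = 569.62 − 318.262857 = 251.357143
b = Sxy/Sxx = -72/28 = -2.571429
SSE = Syy − b·Sxy = 251.357143 − (-2.571429)·(-72) = 66.214286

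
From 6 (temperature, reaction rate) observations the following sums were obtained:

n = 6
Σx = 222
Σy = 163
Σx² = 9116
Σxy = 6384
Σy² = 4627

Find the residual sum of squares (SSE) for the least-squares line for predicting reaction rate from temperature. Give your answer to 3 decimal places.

Sxx = Σx² − (Σx)²/n = 9116 − 8214 = 902
Sxy = Σxy − (Σx)(Σy)/n = 6384 − 6031 = 353
Syy = Σy² − (Σy)²/n = 4627 − 4428.166667 = 198.833333
b = Sxy/Sxx = 353/902 = 0.391353
SSE = Syy − b·Sxy = 198.833333 − 0.391353·353 = 60.685883

60.686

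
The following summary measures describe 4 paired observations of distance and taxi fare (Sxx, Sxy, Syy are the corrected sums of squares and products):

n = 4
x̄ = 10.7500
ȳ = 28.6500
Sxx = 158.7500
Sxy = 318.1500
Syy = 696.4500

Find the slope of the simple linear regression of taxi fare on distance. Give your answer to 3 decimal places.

b = Sxy/Sxx = 318.15/158.75 = 2.004094

2.004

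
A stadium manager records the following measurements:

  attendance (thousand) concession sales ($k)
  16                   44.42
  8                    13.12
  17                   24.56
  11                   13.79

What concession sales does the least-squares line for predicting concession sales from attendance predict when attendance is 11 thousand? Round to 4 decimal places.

18.8495

n = 4, Σx = 52, Σy = 95.89, Σxy = 1384.89, Σx² = 730
Sxx = Σx² − (Σx)²/n = 730 − 676 = 54
Sxy = Σxy − (Σx)(Σy)/n = 1384.89 − 1246.57 = 138.32
b = Sxy/Sxx = 138.32/54 = 2.561481
a = ȳ − b·x̄ = 23.9725 − 2.561481·13 = -9.326759
ŷ(11) = a + b·11 = -9.326759 + 2.561481·11 = 18.849537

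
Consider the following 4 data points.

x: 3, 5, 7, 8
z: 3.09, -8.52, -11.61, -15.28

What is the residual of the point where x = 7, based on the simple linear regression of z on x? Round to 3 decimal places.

0.792

n = 4, Σx = 23, Σy = -32.32, Σxy = -236.84, Σx² = 147
Sxx = Σx² − (Σx)²/n = 147 − 132.25 = 14.75
Sxy = Σxy − (Σx)(Σy)/n = -236.84 − (-185.84) = -51
b = Sxy/Sxx = -51/14.75 = -3.457627
a = ȳ − b·x̄ = -8.08 − (-3.457627)·5.75 = 11.801356
ŷ(7) = 11.801356 + (-3.457627)·7 = -12.402034
residual = y − ŷ = -11.61 − (-12.402034) = 0.792034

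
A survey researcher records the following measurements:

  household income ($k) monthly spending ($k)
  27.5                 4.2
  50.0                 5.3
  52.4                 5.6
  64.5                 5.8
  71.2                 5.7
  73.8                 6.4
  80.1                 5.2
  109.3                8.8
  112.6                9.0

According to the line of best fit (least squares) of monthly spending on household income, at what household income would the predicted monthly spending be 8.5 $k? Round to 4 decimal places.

n = 9, Σx = 641.4, Σy = 56, Σxy = 4317.96, Σx² = 51719.4
Sxx = Σx² − (Σx)²/n = 51719.4 − 45710.44 = 6008.96
Sxy = Σxy − (Σx)(Σy)/n = 4317.96 − 3990.933333 = 327.026667
b = Sxy/Sxx = 327.026667/6008.96 = 0.054423
a = ȳ − b·x̄ = 6.222222 − 0.054423·71.266667 = 2.343664
Set a + b·x = 8.5: x = (8.5 − 2.343664) / 0.054423 = 113.119754

113.1198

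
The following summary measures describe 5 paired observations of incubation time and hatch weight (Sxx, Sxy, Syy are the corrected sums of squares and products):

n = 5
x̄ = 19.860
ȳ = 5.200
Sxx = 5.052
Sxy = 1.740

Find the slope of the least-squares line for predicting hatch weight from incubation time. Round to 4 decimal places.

b = Sxy/Sxx = 1.74/5.052 = 0.344418

0.3444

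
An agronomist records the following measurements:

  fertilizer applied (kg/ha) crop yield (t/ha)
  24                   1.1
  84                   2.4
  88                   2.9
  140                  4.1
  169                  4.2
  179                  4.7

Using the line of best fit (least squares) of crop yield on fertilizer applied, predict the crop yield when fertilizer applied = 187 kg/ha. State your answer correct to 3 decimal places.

n = 6, Σx = 684, Σy = 19.4, Σxy = 2608.3, Σx² = 95578
Sxx = Σx² − (Σx)²/n = 95578 − 77976 = 17602
Sxy = Σxy − (Σx)(Σy)/n = 2608.3 − 2211.6 = 396.7
b = Sxy/Sxx = 396.7/17602 = 0.022537
a = ȳ − b·x̄ = 3.233333 − 0.022537·114 = 0.664091
ŷ(187) = a + b·187 = 0.664091 + 0.022537·187 = 4.878550

4.879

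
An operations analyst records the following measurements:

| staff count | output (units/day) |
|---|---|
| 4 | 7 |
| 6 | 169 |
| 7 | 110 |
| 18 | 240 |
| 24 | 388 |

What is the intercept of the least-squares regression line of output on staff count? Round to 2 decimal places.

n = 5, Σx = 59, Σy = 914, Σxy = 15444, Σx² = 1001
Sxx = Σx² − (Σx)²/n = 1001 − 696.2 = 304.8
Sxy = Σxy − (Σx)(Σy)/n = 15444 − 10785.2 = 4658.8
b = Sxy/Sxx = 4658.8/304.8 = 15.284777
a = ȳ − b·x̄ = 182.8 − 15.284777·11.8 = 2.439633

2.44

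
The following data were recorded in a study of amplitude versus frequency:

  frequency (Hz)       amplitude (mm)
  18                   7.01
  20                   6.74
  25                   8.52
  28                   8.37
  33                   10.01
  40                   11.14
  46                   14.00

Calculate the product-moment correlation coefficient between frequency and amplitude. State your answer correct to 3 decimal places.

0.978

n = 7, Σx = 210, Σy = 65.79, Σxy = 2128.27, Σx² = 6938, Σy² = 657.5147
Sxx = Σx² − (Σx)²/n = 6938 − 6300 = 638
Sxy = Σxy − (Σx)(Σy)/n = 2128.27 − 1973.7 = 154.57
Syy = Σy² − (Σy)²/n = 657.5147 − 618.332014 = 39.182686
r = Sxy/√(Sxx·Syy) = 154.57/√(24998.553486) = 154.57/158.109309 = 0.977615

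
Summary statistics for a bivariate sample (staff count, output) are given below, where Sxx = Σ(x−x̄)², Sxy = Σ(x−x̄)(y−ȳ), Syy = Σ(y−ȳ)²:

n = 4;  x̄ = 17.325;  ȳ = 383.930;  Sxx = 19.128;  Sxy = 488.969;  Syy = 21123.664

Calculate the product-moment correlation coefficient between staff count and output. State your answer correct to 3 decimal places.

r = Sxy/√(Sxx·Syy) = 488.969/√(404053.444992) = 488.969/635.651984 = 0.769240

0.769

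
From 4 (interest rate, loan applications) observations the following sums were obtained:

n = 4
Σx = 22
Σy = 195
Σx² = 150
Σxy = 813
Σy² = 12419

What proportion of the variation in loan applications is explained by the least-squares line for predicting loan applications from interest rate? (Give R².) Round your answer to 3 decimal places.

Sxx = Σx² − (Σx)²/n = 150 − 121 = 29
Sxy = Σxy − (Σx)(Σy)/n = 813 − 1072.5 = -259.5
Syy = Σy² − (Σy)²/n = 12419 − 9506.25 = 2912.75
R² = Sxy²/(Sxx·Syy) = (-259.5)²/(29·2912.75) = 0.797211

0.797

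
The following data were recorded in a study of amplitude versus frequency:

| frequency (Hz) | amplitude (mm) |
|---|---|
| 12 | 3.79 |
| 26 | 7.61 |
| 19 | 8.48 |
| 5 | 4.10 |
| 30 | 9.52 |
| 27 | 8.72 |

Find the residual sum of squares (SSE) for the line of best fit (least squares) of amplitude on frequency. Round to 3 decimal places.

n = 6, Σx = 119, Σy = 42.22, Σxy = 946, Σx² = 2835, Σy² = 327.6654
Sxx = Σx² − (Σx)²/n = 2835 − 2360.166667 = 474.833333
Sxy = Σxy − (Σx)(Σy)/n = 946 − 837.363333 = 108.636667
Syy = Σy² − (Σy)²/n = 327.6654 − 297.088067 = 30.577333
b = Sxy/Sxx = 108.636667/474.833333 = 0.228789
SSE = Syy − b·Sxy = 30.577333 − 0.228789·108.636667 = 5.722454

5.722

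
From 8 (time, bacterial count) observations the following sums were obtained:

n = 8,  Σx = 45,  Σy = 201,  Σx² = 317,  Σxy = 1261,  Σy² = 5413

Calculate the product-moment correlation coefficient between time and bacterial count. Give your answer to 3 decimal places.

Sxx = Σx² − (Σx)²/n = 317 − 253.125 = 63.875
Sxy = Σxy − (Σx)(Σy)/n = 1261 − 1130.625 = 130.375
Syy = Σy² − (Σy)²/n = 5413 − 5050.125 = 362.875
r = Sxy/√(Sxx·Syy) = 130.375/√(23178.640625) = 130.375/152.245330 = 0.856348

0.856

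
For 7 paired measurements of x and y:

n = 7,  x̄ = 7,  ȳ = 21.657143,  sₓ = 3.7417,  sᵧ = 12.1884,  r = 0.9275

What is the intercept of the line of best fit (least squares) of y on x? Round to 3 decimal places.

b = r · sᵧ/sₓ = 0.9275 · 12.1884/3.7417 = 3.021285
a = ȳ − b·x̄ = 21.657143 − 3.021285·7 = 0.508150

0.508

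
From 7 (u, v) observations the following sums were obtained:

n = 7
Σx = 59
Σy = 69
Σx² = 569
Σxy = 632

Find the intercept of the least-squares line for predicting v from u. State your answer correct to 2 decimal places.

Sxx = Σx² − (Σx)²/n = 569 − 497.285714 = 71.714286
Sxy = Σxy − (Σx)(Σy)/n = 632 − 581.571429 = 50.428571
b = Sxy/Sxx = 50.428571/71.714286 = 0.703187
a = ȳ − b·x̄ = 9.857143 − 0.703187·8.428571 = 3.930279

3.93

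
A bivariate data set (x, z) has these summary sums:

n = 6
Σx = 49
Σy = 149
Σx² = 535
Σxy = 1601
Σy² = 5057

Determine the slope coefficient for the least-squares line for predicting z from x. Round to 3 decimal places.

2.849

Sxx = Σx² − (Σx)²/n = 535 − 400.166667 = 134.833333
Sxy = Σxy − (Σx)(Σy)/n = 1601 − 1216.833333 = 384.166667
b = Sxy/Sxx = 384.166667/134.833333 = 2.849197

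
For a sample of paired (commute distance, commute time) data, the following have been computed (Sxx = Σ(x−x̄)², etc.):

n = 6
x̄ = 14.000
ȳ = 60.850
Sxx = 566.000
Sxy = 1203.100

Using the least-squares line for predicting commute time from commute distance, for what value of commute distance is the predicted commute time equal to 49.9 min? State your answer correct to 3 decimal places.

8.849

b = Sxy/Sxx = 1203.1/566 = 2.125618
a = ȳ − b·x̄ = 60.85 − 2.125618·14 = 31.091343
Set a + b·x = 49.9: x = (49.9 − 31.091343) / 2.125618 = 8.848558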